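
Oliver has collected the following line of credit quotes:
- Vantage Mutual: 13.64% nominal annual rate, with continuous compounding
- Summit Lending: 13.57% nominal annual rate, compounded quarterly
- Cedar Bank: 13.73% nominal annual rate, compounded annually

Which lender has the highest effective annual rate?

Vantage Mutual

Vantage Mutual: e^0.1364 − 1 = 14.614%
Summit Lending: (1 + 0.1357/4)^4 − 1 = 14.276%
Cedar Bank: compounded annually, EAR = 13.730%
The highest effective annual rate is Vantage Mutual at 14.614%.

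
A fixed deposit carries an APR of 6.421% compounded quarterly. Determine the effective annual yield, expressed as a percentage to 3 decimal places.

6.577%

EAR = (1 + 0.06421/4)^4 − 1.
= (1 + 0.016053)^4 − 1 = 1.065773 − 1 = 6.577%.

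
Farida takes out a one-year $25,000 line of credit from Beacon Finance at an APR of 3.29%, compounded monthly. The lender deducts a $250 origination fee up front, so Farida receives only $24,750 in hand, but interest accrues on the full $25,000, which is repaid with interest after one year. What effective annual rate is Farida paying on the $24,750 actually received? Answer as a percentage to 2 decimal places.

4.38%

Amount owed after one year: 25,000 × (1 + 0.0329/12)^12 = 25,000 × 1.033401 = $25,835.02.
Effective rate on net proceeds: 25,835.02 / 24,750 − 1 = 0.043839 = 4.38%.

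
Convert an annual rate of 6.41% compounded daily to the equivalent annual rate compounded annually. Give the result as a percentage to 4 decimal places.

EAR = (1 + 0.0641/365)^365 − 1 = 0.066193.
Compounded annually, the equivalent nominal rate is the EAR itself: 6.6193%.

6.6193%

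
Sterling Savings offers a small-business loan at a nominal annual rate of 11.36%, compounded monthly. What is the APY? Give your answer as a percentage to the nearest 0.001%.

11.971%

EAR = (1 + 0.1136/12)^12 − 1.
= 1.119705 − 1 = 11.971%.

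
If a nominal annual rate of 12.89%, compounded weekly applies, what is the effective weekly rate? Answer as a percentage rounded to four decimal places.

0.2479%

With a nominal annual rate compounded weekly, the periodic rate is the nominal rate divided by 52.
i = 0.1289 / 52 = 0.0024788 = 0.2479%.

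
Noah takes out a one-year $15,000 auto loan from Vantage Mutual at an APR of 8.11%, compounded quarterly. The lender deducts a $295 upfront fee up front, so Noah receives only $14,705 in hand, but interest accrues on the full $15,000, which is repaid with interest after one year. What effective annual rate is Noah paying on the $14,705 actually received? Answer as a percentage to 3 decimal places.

10.534%

Amount owed after one year: 15,000 × (1 + 0.0811/4)^4 = 15,000 × 1.083600 = $16,254.00.
Effective rate on net proceeds: 16,254.00 / 14,705 − 1 = 0.105338 = 10.534%.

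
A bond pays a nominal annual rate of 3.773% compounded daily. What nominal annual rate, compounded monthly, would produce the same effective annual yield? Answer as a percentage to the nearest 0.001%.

EAR = (1 + 0.03773/365)^365 − 1 = 0.038449.
Solve (1 + r/12)^12 = 1.038449: r/12 = 1.038449^(1/12) − 1 = 0.003149, so r = 0.037787 = 3.779%.

3.779%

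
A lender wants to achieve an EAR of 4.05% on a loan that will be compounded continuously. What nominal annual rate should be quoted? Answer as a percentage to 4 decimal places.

3.9701%

Continuous: nominal r satisfies e^r − 1 = 0.0405.
r = ln(1 + 0.0405) = ln(1.0405) = 0.039701 = 3.9701%.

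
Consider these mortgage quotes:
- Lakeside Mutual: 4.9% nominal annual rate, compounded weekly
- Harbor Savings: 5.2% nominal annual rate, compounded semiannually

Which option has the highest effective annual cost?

Harbor Savings

Lakeside Mutual: (1 + 0.049/52)^52 − 1 = 5.020%
Harbor Savings: (1 + 0.052/2)^2 − 1 = 5.268%
The highest effective annual rate is Harbor Savings at 5.268%.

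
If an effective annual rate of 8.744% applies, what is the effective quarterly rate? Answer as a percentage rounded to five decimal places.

The per-quarter rate i satisfies (1 + i)^4 = 1 + 0.08744.
i = 1.08744^(1/4) − 1 = 0.0211777 = 2.11777%.

2.11777%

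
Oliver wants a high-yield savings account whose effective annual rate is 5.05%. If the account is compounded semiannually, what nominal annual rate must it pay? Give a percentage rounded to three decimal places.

(1 + r/2)^2 − 1 = 0.0505, so 1 + r/2 = 1.0505^(1/2).
r/2 = 0.024939, so r = 0.049878 = 4.988%.

4.988%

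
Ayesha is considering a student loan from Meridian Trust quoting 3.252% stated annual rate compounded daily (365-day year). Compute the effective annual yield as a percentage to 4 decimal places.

EAR = (1 + 0.03252/365)^365 − 1.
= (1 + 0.000089)^365 − 1 = 1.033053 − 1 = 3.3053%.

3.3053%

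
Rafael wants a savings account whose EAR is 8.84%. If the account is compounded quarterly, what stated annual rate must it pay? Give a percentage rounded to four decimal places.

8.5612%

(1 + r/4)^4 − 1 = 0.0884, so 1 + r/4 = 1.0884^(1/4).
r/4 = 0.021403, so r = 0.085612 = 8.5612%.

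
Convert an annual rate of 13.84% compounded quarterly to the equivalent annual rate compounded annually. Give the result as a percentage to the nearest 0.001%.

EAR = (1 + 0.1384/4)^4 − 1 = 0.145750.
Compounded annually, the equivalent nominal rate is the EAR itself: 14.575%.

14.575%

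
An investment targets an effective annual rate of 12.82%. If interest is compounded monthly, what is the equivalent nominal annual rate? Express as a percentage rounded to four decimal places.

(1 + r/12)^12 − 1 = 0.1282, so 1 + r/12 = 1.1282^(1/12).
r/12 = 0.010103, so r = 0.121232 = 12.1232%.

12.1232%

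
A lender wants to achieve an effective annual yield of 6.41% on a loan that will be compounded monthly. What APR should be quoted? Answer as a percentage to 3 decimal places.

6.229%

(1 + r/12)^12 − 1 = 0.0641, so 1 + r/12 = 1.0641^(1/12).
r/12 = 0.005191, so r = 0.062290 = 6.229%.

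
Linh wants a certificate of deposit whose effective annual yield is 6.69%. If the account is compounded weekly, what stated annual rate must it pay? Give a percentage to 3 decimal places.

6.480%

(1 + r/52)^52 − 1 = 0.0669, so 1 + r/52 = 1.0669^(1/52).
r/52 = 0.001246, so r = 0.064798 = 6.480%.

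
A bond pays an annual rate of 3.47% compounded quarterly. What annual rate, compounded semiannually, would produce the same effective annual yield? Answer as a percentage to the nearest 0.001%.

EAR = (1 + 0.0347/4)^4 − 1 = 0.035154.
Solve (1 + r/2)^2 = 1.035154: r/2 = 1.035154^(1/2) − 1 = 0.017425, so r = 0.034851 = 3.485%.

3.485%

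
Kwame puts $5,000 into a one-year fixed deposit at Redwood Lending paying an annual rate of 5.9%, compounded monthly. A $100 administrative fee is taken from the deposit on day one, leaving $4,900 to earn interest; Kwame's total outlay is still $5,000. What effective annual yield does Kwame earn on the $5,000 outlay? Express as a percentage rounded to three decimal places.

Value after one year: 4,900 × (1 + 0.059/12)^12 = 4,900 × 1.060622 = $5,197.05.
Effective yield on the $5,000 outlay: 5,197.05 / 5,000 − 1 = 0.039409 = 3.941%.

3.941%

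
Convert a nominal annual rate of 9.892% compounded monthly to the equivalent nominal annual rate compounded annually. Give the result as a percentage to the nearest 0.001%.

10.353%

EAR = (1 + 0.09892/12)^12 − 1 = 0.103530.
Compounded annually, the equivalent nominal rate is the EAR itself: 10.353%.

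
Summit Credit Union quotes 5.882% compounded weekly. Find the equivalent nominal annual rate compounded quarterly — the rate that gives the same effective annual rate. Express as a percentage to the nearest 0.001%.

EAR = (1 + 0.05882/52)^52 − 1 = 0.060549.
Solve (1 + r/4)^4 = 1.060549: r/4 = 1.060549^(1/4) − 1 = 0.014805, so r = 0.059221 = 5.922%.

5.922%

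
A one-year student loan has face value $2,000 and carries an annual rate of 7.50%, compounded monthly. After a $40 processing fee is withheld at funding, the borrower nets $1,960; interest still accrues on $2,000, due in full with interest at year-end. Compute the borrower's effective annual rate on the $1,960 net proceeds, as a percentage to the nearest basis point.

9.96%

Amount owed after one year: 2,000 × (1 + 0.0750/12)^12 = 2,000 × 1.077633 = $2,155.27.
Effective rate on net proceeds: 2,155.27 / 1,960 − 1 = 0.099625 = 9.96%.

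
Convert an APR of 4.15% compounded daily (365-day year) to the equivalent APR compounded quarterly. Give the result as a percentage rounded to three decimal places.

EAR = (1 + 0.0415/365)^365 − 1 = 0.042371.
Solve (1 + r/4)^4 = 1.042371: r/4 = 1.042371^(1/4) − 1 = 0.010428, so r = 0.041714 = 4.171%.

4.171%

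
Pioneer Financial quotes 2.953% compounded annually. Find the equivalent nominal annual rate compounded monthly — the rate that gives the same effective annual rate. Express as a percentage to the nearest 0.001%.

2.914%

Compounded annually, EAR = nominal = 0.029530.
Solve (1 + r/12)^12 = 1.029530: r/12 = 1.029530^(1/12) − 1 = 0.002428, so r = 0.029138 = 2.914%.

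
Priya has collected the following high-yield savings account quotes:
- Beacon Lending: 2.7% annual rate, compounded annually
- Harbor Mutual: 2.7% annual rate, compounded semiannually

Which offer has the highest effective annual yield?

Harbor Mutual

Beacon Lending: compounded annually, EAR = 2.700%
Harbor Mutual: (1 + 0.027/2)^2 − 1 = 2.718%
The highest effective annual rate is Harbor Mutual at 2.718%.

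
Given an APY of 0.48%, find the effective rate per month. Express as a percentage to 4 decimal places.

The per-month rate i satisfies (1 + i)^12 = 1 + 0.0048.
i = 1.0048^(1/12) − 1 = 0.0003991 = 0.0399%.

0.0399%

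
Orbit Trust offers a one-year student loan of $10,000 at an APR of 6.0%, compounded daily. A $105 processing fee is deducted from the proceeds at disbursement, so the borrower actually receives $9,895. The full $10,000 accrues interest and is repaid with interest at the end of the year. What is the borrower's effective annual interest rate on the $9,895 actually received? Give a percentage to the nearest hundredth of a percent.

Amount owed after one year: 10,000 × (1 + 0.060/365)^365 = 10,000 × 1.061831 = $10,618.31.
Effective rate on net proceeds: 10,618.31 / 9,895 − 1 = 0.073099 = 7.31%.

7.31%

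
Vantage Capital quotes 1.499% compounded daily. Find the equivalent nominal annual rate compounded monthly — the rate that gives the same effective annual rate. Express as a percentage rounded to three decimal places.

EAR = (1 + 0.01499/365)^365 − 1 = 0.015103.
Solve (1 + r/12)^12 = 1.015103: r/12 = 1.015103^(1/12) − 1 = 0.001250, so r = 0.014999 = 1.500%.

1.500%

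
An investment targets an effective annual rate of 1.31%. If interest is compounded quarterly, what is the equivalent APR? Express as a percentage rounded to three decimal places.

1.304%

(1 + r/4)^4 − 1 = 0.0131, so 1 + r/4 = 1.0131^(1/4).
r/4 = 0.003259, so r = 0.013036 = 1.304%.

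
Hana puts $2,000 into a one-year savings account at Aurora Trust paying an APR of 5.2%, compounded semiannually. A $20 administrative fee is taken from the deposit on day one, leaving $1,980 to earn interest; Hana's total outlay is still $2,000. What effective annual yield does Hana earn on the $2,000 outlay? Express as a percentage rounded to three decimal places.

4.215%

Value after one year: 1,980 × (1 + 0.052/2)^2 = 1,980 × 1.052676 = $2,084.30.
Effective yield on the $2,000 outlay: 2,084.30 / 2,000 − 1 = 0.042149 = 4.215%.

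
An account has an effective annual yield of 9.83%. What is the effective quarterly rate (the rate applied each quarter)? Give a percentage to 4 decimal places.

2.3718%

The per-quarter rate i satisfies (1 + i)^4 = 1 + 0.0983.
i = 1.0983^(1/4) − 1 = 0.0237178 = 2.3718%.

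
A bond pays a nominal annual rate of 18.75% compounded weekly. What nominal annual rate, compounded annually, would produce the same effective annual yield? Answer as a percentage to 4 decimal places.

EAR = (1 + 0.1875/52)^52 − 1 = 0.205824.
Compounded annually, the equivalent nominal rate is the EAR itself: 20.5824%.

20.5824%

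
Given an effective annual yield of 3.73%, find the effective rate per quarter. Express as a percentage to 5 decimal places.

0.91973%

The per-quarter rate i satisfies (1 + i)^4 = 1 + 0.0373.
i = 1.0373^(1/4) − 1 = 0.0091973 = 0.91973%.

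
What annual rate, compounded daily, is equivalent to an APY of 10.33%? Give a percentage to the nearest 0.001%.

9.832%

(1 + r/365)^365 − 1 = 0.1033, so 1 + r/365 = 1.1033^(1/365).
r/365 = 0.000269, so r = 0.098319 = 9.832%.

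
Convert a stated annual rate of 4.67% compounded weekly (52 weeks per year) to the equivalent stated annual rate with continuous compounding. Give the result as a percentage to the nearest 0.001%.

4.668%

EAR = (1 + 0.0467/52)^52 − 1 = 0.047786.
Equivalent continuous rate: r = ln(1 + 0.047786) = 0.046679 = 4.668%.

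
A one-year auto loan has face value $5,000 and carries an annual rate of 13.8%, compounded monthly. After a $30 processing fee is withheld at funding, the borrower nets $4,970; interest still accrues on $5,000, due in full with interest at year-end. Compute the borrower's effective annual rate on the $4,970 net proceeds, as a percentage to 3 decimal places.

Amount owed after one year: 5,000 × (1 + 0.138/12)^12 = 5,000 × 1.147072 = $5,735.36.
Effective rate on net proceeds: 5,735.36 / 4,970 − 1 = 0.153996 = 15.400%.

15.400%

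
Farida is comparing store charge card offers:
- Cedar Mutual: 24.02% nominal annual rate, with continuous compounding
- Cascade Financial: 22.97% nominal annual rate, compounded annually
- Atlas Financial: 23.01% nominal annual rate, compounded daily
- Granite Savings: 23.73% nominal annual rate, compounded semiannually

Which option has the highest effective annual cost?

Cedar Mutual: e^0.2402 − 1 = 27.150%
Cascade Financial: compounded annually, EAR = 22.970%
Atlas Financial: (1 + 0.2301/365)^365 − 1 = 25.863%
Granite Savings: (1 + 0.2373/2)^2 − 1 = 25.138%
The highest effective annual rate is Cedar Mutual at 27.150%.

Cedar Mutual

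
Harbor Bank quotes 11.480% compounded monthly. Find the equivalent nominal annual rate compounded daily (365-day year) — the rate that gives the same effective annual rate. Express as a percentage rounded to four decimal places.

EAR = (1 + 0.11480/12)^12 − 1 = 0.121037.
Solve (1 + r/365)^365 = 1.121037: r/365 = 1.121037^(1/365) − 1 = 0.000313, so r = 0.114272 = 11.4272%.

11.4272%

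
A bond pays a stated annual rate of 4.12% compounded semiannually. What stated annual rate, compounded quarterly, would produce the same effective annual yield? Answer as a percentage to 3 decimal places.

4.099%

EAR = (1 + 0.0412/2)^2 − 1 = 0.041624.
Solve (1 + r/4)^4 = 1.041624: r/4 = 1.041624^(1/4) − 1 = 0.010247, so r = 0.040990 = 4.099%.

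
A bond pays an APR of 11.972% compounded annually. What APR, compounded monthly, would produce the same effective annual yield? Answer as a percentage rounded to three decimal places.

Compounded annually, EAR = nominal = 0.119720.
Solve (1 + r/12)^12 = 1.119720: r/12 = 1.119720^(1/12) − 1 = 0.009468, so r = 0.113613 = 11.361%.

11.361%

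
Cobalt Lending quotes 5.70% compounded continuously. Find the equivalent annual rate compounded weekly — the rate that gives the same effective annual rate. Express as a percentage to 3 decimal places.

5.703%

EAR under continuous compounding: e^0.0570 − 1 = 0.058656.
Solve (1 + r/52)^52 = 1.058656: r/52 = 1.058656^(1/52) − 1 = 0.001097, so r = 0.057031 = 5.703%.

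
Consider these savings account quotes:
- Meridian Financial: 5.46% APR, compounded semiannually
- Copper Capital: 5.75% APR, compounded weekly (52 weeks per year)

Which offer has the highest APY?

Copper Capital

Meridian Financial: (1 + 0.0546/2)^2 − 1 = 5.535%
Copper Capital: (1 + 0.0575/52)^52 − 1 = 5.915%
The highest effective annual rate is Copper Capital at 5.915%.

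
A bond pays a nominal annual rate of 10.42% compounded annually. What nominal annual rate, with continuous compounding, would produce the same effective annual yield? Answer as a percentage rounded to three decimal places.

9.912%

Compounded annually, EAR = nominal = 0.104200.
Equivalent continuous rate: r = ln(1 + 0.104200) = 0.099121 = 9.912%.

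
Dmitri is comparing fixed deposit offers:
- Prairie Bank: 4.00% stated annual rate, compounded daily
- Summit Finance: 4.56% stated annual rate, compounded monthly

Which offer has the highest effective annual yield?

Summit Finance

Prairie Bank: (1 + 0.0400/365)^365 − 1 = 4.081%
Summit Finance: (1 + 0.0456/12)^12 − 1 = 4.657%
The highest effective annual rate is Summit Finance at 4.657%.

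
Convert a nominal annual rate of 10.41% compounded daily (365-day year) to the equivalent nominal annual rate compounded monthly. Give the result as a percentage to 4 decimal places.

10.4538%

EAR = (1 + 0.1041/365)^365 − 1 = 0.109695.
Solve (1 + r/12)^12 = 1.109695: r/12 = 1.109695^(1/12) − 1 = 0.008711, so r = 0.104538 = 10.4538%.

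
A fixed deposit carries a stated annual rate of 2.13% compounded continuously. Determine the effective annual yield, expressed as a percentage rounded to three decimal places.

2.153%

With continuous compounding, EAR = e^0.0213 − 1.
e^0.0213 = 1.021528, so EAR = 0.021528 = 2.153%.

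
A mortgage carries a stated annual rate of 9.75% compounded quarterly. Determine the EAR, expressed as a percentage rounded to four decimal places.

10.1123%

EAR = (1 + 0.0975/4)^4 − 1.
= (1 + 0.024375)^4 − 1 = 1.101123 − 1 = 10.1123%.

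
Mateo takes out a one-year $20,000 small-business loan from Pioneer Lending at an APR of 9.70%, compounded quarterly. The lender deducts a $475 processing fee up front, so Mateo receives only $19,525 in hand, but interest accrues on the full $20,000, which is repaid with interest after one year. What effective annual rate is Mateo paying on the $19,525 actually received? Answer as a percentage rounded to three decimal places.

Amount owed after one year: 20,000 × (1 + 0.0970/4)^4 = 20,000 × 1.100586 = $22,011.72.
Effective rate on net proceeds: 22,011.72 / 19,525 − 1 = 0.127361 = 12.736%.

12.736%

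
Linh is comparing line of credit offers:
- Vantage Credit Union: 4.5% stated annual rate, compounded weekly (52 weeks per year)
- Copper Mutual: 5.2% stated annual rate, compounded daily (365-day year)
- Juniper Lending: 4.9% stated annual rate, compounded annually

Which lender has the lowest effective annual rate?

Vantage Credit Union: (1 + 0.045/52)^52 − 1 = 4.601%
Copper Mutual: (1 + 0.052/365)^365 − 1 = 5.337%
Juniper Lending: compounded annually, EAR = 4.900%
The lowest effective annual rate is Vantage Credit Union at 4.601%.

Vantage Credit Union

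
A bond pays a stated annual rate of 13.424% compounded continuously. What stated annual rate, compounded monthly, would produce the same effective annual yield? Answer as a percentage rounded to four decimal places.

13.4994%

EAR under continuous compounding: e^0.13424 − 1 = 0.143667.
Solve (1 + r/12)^12 = 1.143667: r/12 = 1.143667^(1/12) − 1 = 0.011249, so r = 0.134994 = 13.4994%.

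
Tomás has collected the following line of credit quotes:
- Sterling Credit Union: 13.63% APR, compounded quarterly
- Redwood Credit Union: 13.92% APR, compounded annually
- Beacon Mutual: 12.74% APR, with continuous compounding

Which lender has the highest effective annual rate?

Sterling Credit Union: (1 + 0.1363/4)^4 − 1 = 14.343%
Redwood Credit Union: compounded annually, EAR = 13.920%
Beacon Mutual: e^0.1274 − 1 = 13.587%
The highest effective annual rate is Sterling Credit Union at 14.343%.

Sterling Credit Union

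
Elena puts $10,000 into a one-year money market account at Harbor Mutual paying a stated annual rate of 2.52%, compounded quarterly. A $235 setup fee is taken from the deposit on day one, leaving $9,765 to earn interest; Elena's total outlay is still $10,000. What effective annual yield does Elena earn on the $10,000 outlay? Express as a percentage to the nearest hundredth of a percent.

Value after one year: 9,765 × (1 + 0.0252/4)^4 = 9,765 × 1.025439 = $10,013.41.
Effective yield on the $10,000 outlay: 10,013.41 / 10,000 − 1 = 0.001341 = 0.13%.

0.13%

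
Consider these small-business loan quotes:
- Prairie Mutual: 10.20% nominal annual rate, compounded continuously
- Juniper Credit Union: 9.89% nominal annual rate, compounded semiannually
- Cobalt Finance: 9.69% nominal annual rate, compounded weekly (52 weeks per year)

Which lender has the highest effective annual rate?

Prairie Mutual: e^0.1020 − 1 = 10.738%
Juniper Credit Union: (1 + 0.0989/2)^2 − 1 = 10.135%
Cobalt Finance: (1 + 0.0969/52)^52 − 1 = 10.165%
The highest effective annual rate is Prairie Mutual at 10.738%.

Prairie Mutual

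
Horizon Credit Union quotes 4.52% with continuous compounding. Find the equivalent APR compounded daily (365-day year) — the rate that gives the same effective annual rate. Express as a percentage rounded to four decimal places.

4.5203%

EAR under continuous compounding: e^0.0452 − 1 = 0.046237.
Solve (1 + r/365)^365 = 1.046237: r/365 = 1.046237^(1/365) − 1 = 0.000124, so r = 0.045203 = 4.5203%.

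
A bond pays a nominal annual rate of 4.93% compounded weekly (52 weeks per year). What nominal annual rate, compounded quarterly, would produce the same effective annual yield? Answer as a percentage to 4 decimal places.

4.9581%

EAR = (1 + 0.0493/52)^52 − 1 = 0.050511.
Solve (1 + r/4)^4 = 1.050511: r/4 = 1.050511^(1/4) − 1 = 0.012395, so r = 0.049581 = 4.9581%.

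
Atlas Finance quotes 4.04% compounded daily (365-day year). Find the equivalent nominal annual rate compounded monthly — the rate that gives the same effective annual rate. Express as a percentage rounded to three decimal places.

EAR = (1 + 0.0404/365)^365 − 1 = 0.041225.
Solve (1 + r/12)^12 = 1.041225: r/12 = 1.041225^(1/12) − 1 = 0.003372, so r = 0.040466 = 4.047%.

4.047%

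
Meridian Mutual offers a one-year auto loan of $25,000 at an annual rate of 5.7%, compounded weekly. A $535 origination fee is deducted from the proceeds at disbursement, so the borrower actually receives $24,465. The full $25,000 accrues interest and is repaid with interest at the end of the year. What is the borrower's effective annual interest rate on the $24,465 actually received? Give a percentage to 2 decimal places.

8.18%

Amount owed after one year: 25,000 × (1 + 0.057/52)^52 = 25,000 × 1.058623 = $26,465.57.
Effective rate on net proceeds: 26,465.57 / 24,465 − 1 = 0.081773 = 8.18%.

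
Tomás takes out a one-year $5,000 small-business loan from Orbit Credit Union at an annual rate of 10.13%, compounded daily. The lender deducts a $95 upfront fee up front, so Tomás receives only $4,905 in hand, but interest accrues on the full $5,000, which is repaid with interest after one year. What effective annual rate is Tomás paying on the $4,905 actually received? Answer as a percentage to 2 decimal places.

Amount owed after one year: 5,000 × (1 + 0.1013/365)^365 = 5,000 × 1.106593 = $5,532.97.
Effective rate on net proceeds: 5,532.97 / 4,905 − 1 = 0.128026 = 12.80%.

12.80%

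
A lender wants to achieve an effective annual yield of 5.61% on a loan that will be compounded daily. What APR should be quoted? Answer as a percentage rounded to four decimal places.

5.4587%

(1 + r/365)^365 − 1 = 0.0561, so 1 + r/365 = 1.0561^(1/365).
r/365 = 0.000150, so r = 0.054587 = 5.4587%.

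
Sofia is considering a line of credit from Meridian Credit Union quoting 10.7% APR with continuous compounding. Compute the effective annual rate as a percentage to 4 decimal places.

With continuous compounding, EAR = e^0.107 − 1.
e^0.107 = 1.112934, so EAR = 0.112934 = 11.2934%.

11.2934%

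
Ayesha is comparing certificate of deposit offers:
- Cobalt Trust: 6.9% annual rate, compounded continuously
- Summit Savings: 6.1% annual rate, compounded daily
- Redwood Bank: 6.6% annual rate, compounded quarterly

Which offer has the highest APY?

Cobalt Trust: e^0.069 − 1 = 7.144%
Summit Savings: (1 + 0.061/365)^365 − 1 = 6.289%
Redwood Bank: (1 + 0.066/4)^4 − 1 = 6.765%
The highest effective annual rate is Cobalt Trust at 7.144%.

Cobalt Trust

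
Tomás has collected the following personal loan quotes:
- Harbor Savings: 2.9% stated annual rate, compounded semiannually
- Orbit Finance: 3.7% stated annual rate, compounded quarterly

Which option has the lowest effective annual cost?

Harbor Savings: (1 + 0.029/2)^2 − 1 = 2.921%
Orbit Finance: (1 + 0.037/4)^4 − 1 = 3.752%
The lowest effective annual rate is Harbor Savings at 2.921%.

Harbor Savings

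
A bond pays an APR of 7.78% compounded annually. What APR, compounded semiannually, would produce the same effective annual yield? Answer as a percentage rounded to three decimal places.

7.634%

Compounded annually, EAR = nominal = 0.077800.
Solve (1 + r/2)^2 = 1.077800: r/2 = 1.077800^(1/2) − 1 = 0.038171, so r = 0.076343 = 7.634%.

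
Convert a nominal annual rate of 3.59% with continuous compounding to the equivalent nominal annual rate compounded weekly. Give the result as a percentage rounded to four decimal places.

EAR under continuous compounding: e^0.0359 − 1 = 0.036552.
Solve (1 + r/52)^52 = 1.036552: r/52 = 1.036552^(1/52) − 1 = 0.000691, so r = 0.035912 = 3.5912%.

3.5912%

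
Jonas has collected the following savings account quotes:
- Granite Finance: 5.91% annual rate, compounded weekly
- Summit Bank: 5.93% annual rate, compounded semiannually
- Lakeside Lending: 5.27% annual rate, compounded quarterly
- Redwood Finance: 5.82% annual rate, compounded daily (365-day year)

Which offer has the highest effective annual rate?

Granite Finance

Granite Finance: (1 + 0.0591/52)^52 − 1 = 6.085%
Summit Bank: (1 + 0.0593/2)^2 − 1 = 6.018%
Lakeside Lending: (1 + 0.0527/4)^4 − 1 = 5.375%
Redwood Finance: (1 + 0.0582/365)^365 − 1 = 5.992%
The highest effective annual rate is Granite Finance at 6.085%.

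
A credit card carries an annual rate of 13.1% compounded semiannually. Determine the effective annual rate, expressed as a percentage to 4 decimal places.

EAR = (1 + 0.131/2)^2 − 1.
= 1.135290 − 1 = 13.5290%.

13.5290%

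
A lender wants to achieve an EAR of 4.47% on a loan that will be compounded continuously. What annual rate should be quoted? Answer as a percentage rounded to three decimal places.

Continuous: nominal r satisfies e^r − 1 = 0.0447.
r = ln(1 + 0.0447) = ln(1.0447) = 0.043730 = 4.373%.

4.373%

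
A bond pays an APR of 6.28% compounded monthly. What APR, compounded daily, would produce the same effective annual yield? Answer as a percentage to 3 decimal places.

6.264%

EAR = (1 + 0.0628/12)^12 − 1 = 0.064640.
Solve (1 + r/365)^365 = 1.064640: r/365 = 1.064640^(1/365) − 1 = 0.000172, so r = 0.062642 = 6.264%.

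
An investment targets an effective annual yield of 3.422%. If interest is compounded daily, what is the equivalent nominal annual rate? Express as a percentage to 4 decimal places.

(1 + r/365)^365 − 1 = 0.03422, so 1 + r/365 = 1.03422^(1/365).
r/365 = 0.000092, so r = 0.033649 = 3.3649%.

3.3649%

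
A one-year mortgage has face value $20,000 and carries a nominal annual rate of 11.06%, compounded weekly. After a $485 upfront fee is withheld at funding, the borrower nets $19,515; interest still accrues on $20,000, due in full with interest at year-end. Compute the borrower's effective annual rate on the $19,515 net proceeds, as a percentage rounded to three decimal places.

Amount owed after one year: 20,000 × (1 + 0.1106/52)^52 = 20,000 × 1.116817 = $22,336.34.
Effective rate on net proceeds: 22,336.34 / 19,515 − 1 = 0.144573 = 14.457%.

14.457%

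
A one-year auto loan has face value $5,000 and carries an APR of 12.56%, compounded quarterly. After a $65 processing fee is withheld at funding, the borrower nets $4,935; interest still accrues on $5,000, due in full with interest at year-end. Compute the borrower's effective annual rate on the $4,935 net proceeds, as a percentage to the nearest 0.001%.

Amount owed after one year: 5,000 × (1 + 0.1256/4)^4 = 5,000 × 1.131641 = $5,658.20.
Effective rate on net proceeds: 5,658.20 / 4,935 − 1 = 0.146546 = 14.655%.

14.655%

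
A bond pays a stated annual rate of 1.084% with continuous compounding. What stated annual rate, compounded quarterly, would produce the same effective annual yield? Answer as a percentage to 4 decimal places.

1.0855%

EAR under continuous compounding: e^0.01084 − 1 = 0.010899.
Solve (1 + r/4)^4 = 1.010899: r/4 = 1.010899^(1/4) − 1 = 0.002714, so r = 0.010855 = 1.0855%.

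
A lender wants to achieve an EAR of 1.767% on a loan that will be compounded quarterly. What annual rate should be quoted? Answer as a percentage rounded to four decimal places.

1.7554%

(1 + r/4)^4 − 1 = 0.01767, so 1 + r/4 = 1.01767^(1/4).
r/4 = 0.004389, so r = 0.017554 = 1.7554%.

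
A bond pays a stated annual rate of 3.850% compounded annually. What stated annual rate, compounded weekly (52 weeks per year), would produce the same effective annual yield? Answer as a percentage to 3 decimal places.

3.779%

Compounded annually, EAR = nominal = 0.038500.
Solve (1 + r/52)^52 = 1.038500: r/52 = 1.038500^(1/52) − 1 = 0.000727, so r = 0.037791 = 3.779%.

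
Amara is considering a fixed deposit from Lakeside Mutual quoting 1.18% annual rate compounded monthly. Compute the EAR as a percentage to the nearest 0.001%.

1.186%

EAR = (1 + 0.0118/12)^12 − 1.
= 1.011864 − 1 = 1.186%.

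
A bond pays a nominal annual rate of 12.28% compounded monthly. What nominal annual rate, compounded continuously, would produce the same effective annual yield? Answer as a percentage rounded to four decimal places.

12.2176%

EAR = (1 + 0.1228/12)^12 − 1 = 0.129953.
Equivalent continuous rate: r = ln(1 + 0.129953) = 0.122176 = 12.2176%.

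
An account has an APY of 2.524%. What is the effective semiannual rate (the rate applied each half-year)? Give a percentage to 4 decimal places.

The per-half-year rate i satisfies (1 + i)^2 = 1 + 0.02524.
i = 1.02524^(1/2) − 1 = 0.0125414 = 1.2541%.

1.2541%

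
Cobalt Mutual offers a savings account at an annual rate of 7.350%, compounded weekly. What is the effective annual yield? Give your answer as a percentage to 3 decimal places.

7.621%

EAR = (1 + 0.07350/52)^52 − 1.
= (1 + 0.001413)^52 − 1 = 1.076213 − 1 = 7.621%.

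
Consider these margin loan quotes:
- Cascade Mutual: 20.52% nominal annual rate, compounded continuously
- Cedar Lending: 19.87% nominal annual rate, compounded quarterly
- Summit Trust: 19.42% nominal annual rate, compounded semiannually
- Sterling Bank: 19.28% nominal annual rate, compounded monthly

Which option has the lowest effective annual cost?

Summit Trust

Cascade Mutual: e^0.2052 − 1 = 22.777%
Cedar Lending: (1 + 0.1987/4)^4 − 1 = 21.400%
Summit Trust: (1 + 0.1942/2)^2 − 1 = 20.363%
Sterling Bank: (1 + 0.1928/12)^12 − 1 = 21.078%
The lowest effective annual rate is Summit Trust at 20.363%.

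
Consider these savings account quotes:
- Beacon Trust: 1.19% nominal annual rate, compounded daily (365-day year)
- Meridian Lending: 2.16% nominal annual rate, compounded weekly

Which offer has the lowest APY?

Beacon Trust

Beacon Trust: (1 + 0.0119/365)^365 − 1 = 1.197%
Meridian Lending: (1 + 0.0216/52)^52 − 1 = 2.183%
The lowest effective annual rate is Beacon Trust at 1.197%.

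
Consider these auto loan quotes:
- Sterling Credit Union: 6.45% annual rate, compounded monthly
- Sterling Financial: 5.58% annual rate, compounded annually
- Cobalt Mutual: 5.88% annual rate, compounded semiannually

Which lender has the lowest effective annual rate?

Sterling Credit Union: (1 + 0.0645/12)^12 − 1 = 6.644%
Sterling Financial: compounded annually, EAR = 5.580%
Cobalt Mutual: (1 + 0.0588/2)^2 − 1 = 5.966%
The lowest effective annual rate is Sterling Financial at 5.580%.

Sterling Financial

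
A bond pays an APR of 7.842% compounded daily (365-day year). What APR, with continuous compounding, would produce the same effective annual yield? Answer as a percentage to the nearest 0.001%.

7.841%

EAR = (1 + 0.07842/365)^365 − 1 = 0.081568.
Equivalent continuous rate: r = ln(1 + 0.081568) = 0.078412 = 7.841%.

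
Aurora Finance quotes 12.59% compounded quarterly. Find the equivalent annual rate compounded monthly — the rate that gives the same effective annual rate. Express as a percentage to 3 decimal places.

EAR = (1 + 0.1259/4)^4 − 1 = 0.131970.
Solve (1 + r/12)^12 = 1.131970: r/12 = 1.131970^(1/12) − 1 = 0.010383, so r = 0.124602 = 12.460%.

12.460%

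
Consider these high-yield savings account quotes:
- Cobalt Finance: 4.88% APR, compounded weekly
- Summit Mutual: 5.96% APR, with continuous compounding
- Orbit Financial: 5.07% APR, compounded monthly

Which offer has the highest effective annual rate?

Summit Mutual

Cobalt Finance: (1 + 0.0488/52)^52 − 1 = 4.999%
Summit Mutual: e^0.0596 − 1 = 6.141%
Orbit Financial: (1 + 0.0507/12)^12 − 1 = 5.189%
The highest effective annual rate is Summit Mutual at 6.141%.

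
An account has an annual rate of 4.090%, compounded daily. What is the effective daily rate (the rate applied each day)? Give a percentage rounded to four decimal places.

0.0112%

With a nominal annual rate compounded daily, the periodic rate is the nominal rate divided by 365.
i = 0.04090 / 365 = 0.0001121 = 0.0112%.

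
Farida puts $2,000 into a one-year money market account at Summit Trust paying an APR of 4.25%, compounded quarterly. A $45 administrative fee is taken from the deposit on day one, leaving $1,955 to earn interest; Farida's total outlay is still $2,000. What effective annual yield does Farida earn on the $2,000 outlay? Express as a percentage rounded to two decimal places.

Value after one year: 1,955 × (1 + 0.0425/4)^4 = 1,955 × 1.043182 = $2,039.42.
Effective yield on the $2,000 outlay: 2,039.42 / 2,000 − 1 = 0.019711 = 1.97%.

1.97%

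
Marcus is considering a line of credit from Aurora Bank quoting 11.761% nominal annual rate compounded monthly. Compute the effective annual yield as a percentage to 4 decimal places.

12.4161%

EAR = (1 + 0.11761/12)^12 − 1.
= 1.124161 − 1 = 12.4161%.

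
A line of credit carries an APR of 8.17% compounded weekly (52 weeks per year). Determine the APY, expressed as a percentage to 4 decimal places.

8.5061%

EAR = (1 + 0.0817/52)^52 − 1.
= 1.085061 − 1 = 8.5061%.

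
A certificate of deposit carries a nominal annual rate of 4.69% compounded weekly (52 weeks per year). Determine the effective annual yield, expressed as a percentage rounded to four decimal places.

4.7995%

EAR = (1 + 0.0469/52)^52 − 1.
= 1.047995 − 1 = 4.7995%.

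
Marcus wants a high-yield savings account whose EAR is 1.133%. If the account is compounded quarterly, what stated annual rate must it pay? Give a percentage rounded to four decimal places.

1.1282%

(1 + r/4)^4 − 1 = 0.01133, so 1 + r/4 = 1.01133^(1/4).
r/4 = 0.002821, so r = 0.011282 = 1.1282%.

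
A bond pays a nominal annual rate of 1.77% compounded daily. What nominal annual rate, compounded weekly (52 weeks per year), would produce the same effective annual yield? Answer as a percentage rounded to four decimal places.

EAR = (1 + 0.0177/365)^365 − 1 = 0.017857.
Solve (1 + r/52)^52 = 1.017857: r/52 = 1.017857^(1/52) − 1 = 0.000340, so r = 0.017703 = 1.7703%.

1.7703%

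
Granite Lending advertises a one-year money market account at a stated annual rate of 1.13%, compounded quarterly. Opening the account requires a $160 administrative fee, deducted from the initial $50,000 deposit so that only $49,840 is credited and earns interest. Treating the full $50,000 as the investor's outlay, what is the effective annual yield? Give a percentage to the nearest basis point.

0.81%

Value after one year: 49,840 × (1 + 0.0113/4)^4 = 49,840 × 1.011348 = $50,405.58.
Effective yield on the $50,000 outlay: 50,405.58 / 50,000 − 1 = 0.008112 = 0.81%.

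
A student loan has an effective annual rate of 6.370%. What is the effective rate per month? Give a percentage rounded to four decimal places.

The per-month rate i satisfies (1 + i)^12 = 1 + 0.06370.
i = 1.06370^(1/12) − 1 = 0.0051594 = 0.5159%.

0.5159%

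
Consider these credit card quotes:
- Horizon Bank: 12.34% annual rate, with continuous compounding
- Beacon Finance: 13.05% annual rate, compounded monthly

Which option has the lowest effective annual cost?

Horizon Bank

Horizon Bank: e^0.1234 − 1 = 13.134%
Beacon Finance: (1 + 0.1305/12)^12 − 1 = 13.860%
The lowest effective annual rate is Horizon Bank at 13.134%.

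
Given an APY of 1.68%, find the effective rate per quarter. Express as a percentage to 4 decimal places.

0.4174%

The per-quarter rate i satisfies (1 + i)^4 = 1 + 0.0168.
i = 1.0168^(1/4) − 1 = 0.0041738 = 0.4174%.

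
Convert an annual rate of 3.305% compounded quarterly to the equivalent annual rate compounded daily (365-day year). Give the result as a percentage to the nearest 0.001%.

3.292%

EAR = (1 + 0.03305/4)^4 − 1 = 0.033462.
Solve (1 + r/365)^365 = 1.033462: r/365 = 1.033462^(1/365) − 1 = 0.000090, so r = 0.032916 = 3.292%.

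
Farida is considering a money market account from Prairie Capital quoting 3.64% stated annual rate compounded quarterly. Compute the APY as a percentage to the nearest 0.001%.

3.690%

EAR = (1 + 0.0364/4)^4 − 1.
= 1.036900 − 1 = 3.690%.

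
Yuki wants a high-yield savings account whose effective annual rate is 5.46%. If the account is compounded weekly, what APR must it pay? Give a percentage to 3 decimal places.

(1 + r/52)^52 − 1 = 0.0546, so 1 + r/52 = 1.0546^(1/52).
r/52 = 0.001023, so r = 0.053189 = 5.319%.

5.319%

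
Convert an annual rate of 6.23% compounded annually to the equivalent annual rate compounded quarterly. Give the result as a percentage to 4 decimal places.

Compounded annually, EAR = nominal = 0.062300.
Solve (1 + r/4)^4 = 1.062300: r/4 = 1.062300^(1/4) − 1 = 0.015224, so r = 0.060895 = 6.0895%.

6.0895%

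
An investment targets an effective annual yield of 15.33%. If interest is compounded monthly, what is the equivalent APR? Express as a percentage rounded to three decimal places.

(1 + r/12)^12 − 1 = 0.1533, so 1 + r/12 = 1.1533^(1/12).
r/12 = 0.011957, so r = 0.143478 = 14.348%.

14.348%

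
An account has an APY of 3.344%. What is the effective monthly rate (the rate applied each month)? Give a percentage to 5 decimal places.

The per-month rate i satisfies (1 + i)^12 = 1 + 0.03344.
i = 1.03344^(1/12) − 1 = 0.0027448 = 0.27448%.

0.27448%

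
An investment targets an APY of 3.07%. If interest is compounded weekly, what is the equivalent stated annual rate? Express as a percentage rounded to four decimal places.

(1 + r/52)^52 − 1 = 0.0307, so 1 + r/52 = 1.0307^(1/52).
r/52 = 0.000582, so r = 0.030247 = 3.0247%.

3.0247%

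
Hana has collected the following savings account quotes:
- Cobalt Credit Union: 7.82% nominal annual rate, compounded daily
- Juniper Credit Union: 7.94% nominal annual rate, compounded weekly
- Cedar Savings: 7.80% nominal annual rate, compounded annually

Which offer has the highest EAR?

Juniper Credit Union

Cobalt Credit Union: (1 + 0.0782/365)^365 − 1 = 8.133%
Juniper Credit Union: (1 + 0.0794/52)^52 − 1 = 8.257%
Cedar Savings: compounded annually, EAR = 7.800%
The highest effective annual rate is Juniper Credit Union at 8.257%.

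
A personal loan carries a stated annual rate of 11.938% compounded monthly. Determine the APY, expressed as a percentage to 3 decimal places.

EAR = (1 + 0.11938/12)^12 − 1.
= (1 + 0.009948)^12 − 1 = 1.126134 − 1 = 12.613%.

12.613%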